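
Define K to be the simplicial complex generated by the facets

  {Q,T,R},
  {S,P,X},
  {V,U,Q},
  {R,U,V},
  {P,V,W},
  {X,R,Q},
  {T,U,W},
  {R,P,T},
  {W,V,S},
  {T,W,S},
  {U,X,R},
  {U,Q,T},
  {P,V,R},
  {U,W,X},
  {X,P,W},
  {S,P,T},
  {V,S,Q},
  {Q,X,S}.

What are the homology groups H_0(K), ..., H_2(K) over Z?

H_0 = Z,  H_1 = Z ⊕ Z/2,  H_2 = 0.

K has 9 vertices, 27 edges, 18 triangles.
rank ∂_0 = 0, rank ∂_1 = 8 ⇒ b_0 = 9 − 0 − 8 = 1; all invariant factors of ∂_1 are 1 so no torsion. So H_0 = Z.
rank ∂_1 = 8, rank ∂_2 = 18 ⇒ b_1 = 27 − 8 − 18 = 1; ∂_2 has invariant factor(s) [2] giving torsion. So H_1 = Z ⊕ Z/2.
rank ∂_2 = 18, rank ∂_3 = 0 ⇒ b_2 = 18 − 18 − 0 = 0. So H_2 = 0.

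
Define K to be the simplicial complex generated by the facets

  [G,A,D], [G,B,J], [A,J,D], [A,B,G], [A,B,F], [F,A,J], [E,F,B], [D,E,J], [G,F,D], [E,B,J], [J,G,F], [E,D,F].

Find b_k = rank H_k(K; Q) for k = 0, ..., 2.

Take the total order A < B < D < E < F < G < J on the vertex set. Then K (dimension 2) consists of the simplices:

  0-simplices (7): A, B, D, E, F, G, J
  1-simplices (18): AB, AD, AF, AG, AJ, BE, BF, BG, BJ, DE, DF, DG, DJ, EF, EJ, FG, FJ, GJ
  2-simplices (12): ABF, ABG, ADG, ADJ, AFJ, BEF, BEJ, BGJ, DEF, DEJ, DFG, FGJ

giving chain groups C_0 ≅ Z^7, C_1 ≅ Z^18, C_2 ≅ Z^12.

The boundary map ∂_1: C_1 → C_0 is given by ∂[p,q] = [q] − [p]. For instance
  ∂BG = G − B.
The resulting 7×18 matrix has rank 6, and its Smith normal form has invariant factors (1,1,1,1,1,1).

The boundary map ∂_2: C_2 → C_1 acts by ∂[p,q,r] = [q,r] − [p,r] + [p,q]. For instance
  ∂BGJ = GJ − BJ + BG,
  ∂BEF = EF − BF + BE.
As a 18×12 matrix over Z this has rank 12, with invariant factors (1,1,1,1,1,1,1,1,1,1,1,2).

Computing H_k = (kernel of ∂_k) / (image of ∂_{k+1}):

  H_0: rank C_0 − rank ∂_1 = 7 − 6 = 1, and the invariant factors of ∂_1 are all 1, so H_0 = Z.
  H_1: rank ker ∂_1 − rank ∂_2 = (18 − 6) − 12 = 0, and ∂_2 has invariant factor 2 > 1, so H_1 = Z/2.
  H_2: rank ker ∂_2 − rank ∂_3 = (12 − 12) − 0 = 0, and there is no ∂_3, so H_2 = 0.

As a check, the Euler characteristic is 7 − 18 + 12 = 1, which agrees with 1 − 0 + 0 = 1.

Hence the Betti numbers are b_0 = 1, b_1 = 0, b_2 = 0.

b_0 = 1, b_1 = 0, b_2 = 0.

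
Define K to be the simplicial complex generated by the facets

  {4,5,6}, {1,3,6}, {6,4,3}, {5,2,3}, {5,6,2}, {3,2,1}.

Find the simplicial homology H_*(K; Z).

H_0 ≅ Z,  H_1 ≅ Z,  H_2 = 0.

We work with the vertex ordering 1 < 2 < 3 < 4 < 5 < 6. The simplices of K, each written with vertices in increasing order, are:

  0-simplices (6): [1], [2], [3], [4], [5], [6]
  1-simplices (12): [1,2], [1,3], [1,6], [2,3], [2,5], [2,6], [3,4], [3,5], [3,6], [4,5], [4,6], [5,6]
  2-simplices (6): [1,2,3], [1,3,6], [2,3,5], [2,5,6], [3,4,6], [4,5,6]

giving chain groups C_0 ≅ Z^6, C_1 ≅ Z^12, C_2 ≅ Z^6.

Boundary ∂_1: C_1 → C_0 is given by ∂[p,q] = [q] − [p]. For instance
  ∂[1,3] = [3] − [1].
As a 6×12 matrix over Z this has rank 5, with invariant factors (1,1,1,1,1).

Boundary ∂_2: C_2 → C_1 maps a triangle to the signed sum of its edges. For instance
  ∂[2,3,5] = [3,5] − [2,5] + [2,3],
  ∂[1,2,3] = [2,3] − [1,3] + [1,2].
The resulting 12×6 matrix has rank 6, and its Smith normal form has invariant factors (1,1,1,1,1,1).

Reading off H_k = ker ∂_k / im ∂_{k+1}:

  H_0: rank C_0 − rank ∂_1 = 6 − 5 = 1, and the invariant factors of ∂_1 are all 1, so H_0 ≅ Z.
  H_1: rank ker ∂_1 − rank ∂_2 = (12 − 5) − 6 = 1, and the invariant factors of ∂_2 are all 1, so H_1 ≅ Z.
  H_2: rank ker ∂_2 − rank ∂_3 = (6 − 6) − 0 = 0, and there is no ∂_3, so H_2 ≅ 0.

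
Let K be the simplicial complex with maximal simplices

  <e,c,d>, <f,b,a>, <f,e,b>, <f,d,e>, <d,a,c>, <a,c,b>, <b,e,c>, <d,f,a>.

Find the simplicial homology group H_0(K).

H_0 ≅ Z.

Take the total order a < b < c < d < e < f on the vertex set. Then K (dimension 2) consists of the simplices:

  0-simplices (6): a, b, c, d, e, f
  1-simplices (12): ab, ac, ad, af, bc, be, bf, cd, ce, de, df, ef
  2-simplices (8): abc, abf, acd, adf, bce, bef, cde, def

so the chain groups are C_0 ≅ Z^6, C_1 ≅ Z^12, C_2 ≅ Z^8.

∂_1: C_1 → C_0 is given by ∂[p,q] = [q] − [p]. For instance
  ∂ab = b − a.
The 6×12 boundary matrix has rank 5 and Smith normal form diag(1,1,1,1,1).

Boundary ∂_2: C_2 → C_1 acts by ∂[p,q,r] = [q,r] − [p,r] + [p,q]. For instance
  ∂abc = bc − ac + ab,
  ∂def = ef − df + de.
The resulting 12×8 matrix has rank 7, and its Smith normal form has invariant factors (1,1,1,1,1,1,1).

From H_k ≅ ker(∂_k) / im(∂_{k+1}) we obtain:

  H_0: rank C_0 − rank ∂_1 = 6 − 5 = 1, and the invariant factors of ∂_1 are all 1, so H_0 = Z.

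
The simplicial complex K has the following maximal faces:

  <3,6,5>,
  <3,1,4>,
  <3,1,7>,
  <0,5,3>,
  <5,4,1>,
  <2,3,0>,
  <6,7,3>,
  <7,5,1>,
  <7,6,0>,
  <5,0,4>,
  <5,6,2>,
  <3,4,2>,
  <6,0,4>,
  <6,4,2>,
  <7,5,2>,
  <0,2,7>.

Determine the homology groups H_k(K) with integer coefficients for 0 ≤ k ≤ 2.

H_0 = Z,  H_1 = Z^2,  H_2 = Z.

Fix the vertex order 0 < 1 < 2 < 3 < 4 < 5 < 6 < 7 and write every simplex with vertices in increasing order. Then dim K = 2 and the simplices of K are:

  0-simplices (8): [0], [1], [2], [3], [4], [5], [6], [7]
  1-simplices (24): (24 of them)
  2-simplices (16): [0,2,3], [0,2,7], [0,3,5], [0,4,5], [0,4,6], [0,6,7], [1,3,4], [1,3,7], [1,4,5], [1,5,7], [2,3,4], [2,4,6], [2,5,6], [2,5,7], [3,5,6], [3,6,7]

so the chain groups are C_0 ≅ Z^8, C_1 ≅ Z^24, C_2 ≅ Z^16.

∂_1: C_1 → C_0 maps an edge to its endpoints' difference, ∂[p,q] = q − p. For instance
  ∂[3,7] = [7] − [3].
The 8×24 boundary matrix has rank 7 and Smith normal form diag(1,1,1,1,1,1,1).

∂_2: C_2 → C_1 acts by ∂[p,q,r] = [q,r] − [p,r] + [p,q]. For instance
  ∂[0,6,7] = [6,7] − [0,7] + [0,6],
  ∂[0,4,5] = [4,5] − [0,5] + [0,4].
This gives a 24×16 integer matrix of rank 15; reducing to Smith normal form yields diagonal entries (1,1,1,1,1,1,1,1,1,1,1,1,1,1,1).

Reading off H_k = ker ∂_k / im ∂_{k+1}:

  H_0: rank C_0 − rank ∂_1 = 8 − 7 = 1, and the invariant factors of ∂_1 are all 1, so H_0 ≅ Z.
  H_1: rank ker ∂_1 − rank ∂_2 = (24 − 7) − 15 = 2, and the invariant factors of ∂_2 are all 1, so H_1 ≅ Z^2.
  H_2: rank ker ∂_2 − rank ∂_3 = (16 − 15) − 0 = 1, and there is no ∂_3, so H_2 ≅ Z.

(K is a triangulation of the torus T^2.)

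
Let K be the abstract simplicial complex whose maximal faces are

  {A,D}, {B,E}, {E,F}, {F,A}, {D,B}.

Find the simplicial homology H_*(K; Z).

H_0 = Z,  H_1 = Z.

We work with the vertex ordering A < B < D < E < F. The simplices of K, each written with vertices in increasing order, are:

  0-simplices (5): A, B, D, E, F
  1-simplices (5): AD, AF, BD, BE, EF

Hence C_0 ≅ Z^5, C_1 ≅ Z^5.

The boundary map ∂_1: C_1 → C_0 is given by ∂[p,q] = [q] − [p]. For instance
  ∂EF = F − E.
The 5×5 boundary matrix has rank 4 and Smith normal form diag(1,1,1,1).

Computing H_k = (kernel of ∂_k) / (image of ∂_{k+1}):

  H_0: rank C_0 − rank ∂_1 = 5 − 4 = 1, and the invariant factors of ∂_1 are all 1, so H_0 ≅ Z.
  H_1: rank ker ∂_1 − rank ∂_2 = (5 − 4) − 0 = 1, and there is no ∂_2, so H_1 ≅ Z.

As a check, the Euler characteristic is 5 − 5 = 0, which agrees with 1 − 1 = 0.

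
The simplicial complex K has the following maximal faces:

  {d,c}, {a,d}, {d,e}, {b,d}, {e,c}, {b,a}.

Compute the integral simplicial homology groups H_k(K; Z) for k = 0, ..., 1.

Order the vertices as a < b < c < d < e. Listing each simplex with vertices in this order, K has dimension 1 with simplices:

  0-simplices (5): a, b, c, d, e
  1-simplices (6): ab, ad, bd, cd, ce, de

giving chain groups C_0 ≅ Z^5, C_1 ≅ Z^6.

∂_1: C_1 → C_0 sends each edge [p,q] (with p < q) to q − p. For instance
  ∂de = e − d.
The 5×6 boundary matrix has rank 4 and Smith normal form diag(1,1,1,1).

Reading off H_k = ker ∂_k / im ∂_{k+1}:

  H_0: rank C_0 − rank ∂_1 = 5 − 4 = 1, and the invariant factors of ∂_1 are all 1, so H_0 ≅ Z.
  H_1: rank ker ∂_1 − rank ∂_2 = (6 − 4) − 0 = 2, and there is no ∂_2, so H_1 ≅ Z^2.

As a check, the Euler characteristic is 5 − 6 = -1, which agrees with 1 − 2 = -1.

H_0 = Z,  H_1 = Z^2.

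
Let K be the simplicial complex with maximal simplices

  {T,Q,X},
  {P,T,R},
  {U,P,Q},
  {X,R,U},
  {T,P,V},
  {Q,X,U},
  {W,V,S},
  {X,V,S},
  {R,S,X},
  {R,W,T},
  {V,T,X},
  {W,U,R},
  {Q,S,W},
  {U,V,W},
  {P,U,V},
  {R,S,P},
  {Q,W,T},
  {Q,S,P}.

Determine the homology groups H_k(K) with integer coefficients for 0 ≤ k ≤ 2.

Take the total order P < Q < R < S < T < U < V < W < X on the vertex set. Then K (dimension 2) consists of the simplices:

  0-simplices (9): P, Q, R, S, T, U, V, W, X
  1-simplices (27): PQ, PR, PS, PT, PU, PV, QS, QT, QU, QW, QX, RS, RT, RU, RW, RX, SV, SW, SX, TV, TW, TX, UV, UW, UX, VW, VX
  2-simplices (18): PQS, PQU, PRS, PRT, PTV, PUV, QSW, QTW, QTX, QUX, RSX, RTW, RUW, RUX, SVW, SVX, TVX, UVW

Hence C_0 ≅ Z^9, C_1 ≅ Z^27, C_2 ≅ Z^18.

Boundary ∂_1: C_1 → C_0 sends each edge [p,q] (with p < q) to q − p. For instance
  ∂SV = V − S.
This gives a 9×27 integer matrix of rank 8; reducing to Smith normal form yields diagonal entries (1,1,1,1,1,1,1,1).

Boundary ∂_2: C_2 → C_1 acts by ∂[p,q,r] = [q,r] − [p,r] + [p,q]. For instance
  ∂PQS = QS − PS + PQ,
  ∂RTW = TW − RW + RT.
This gives a 27×18 integer matrix of rank 17; reducing to Smith normal form yields diagonal entries (1,1,1,1,1,1,1,1,1,1,1,1,1,1,1,1,1).

Now H_k = ker ∂_k / im ∂_{k+1}, so:

  H_0: rank C_0 − rank ∂_1 = 9 − 8 = 1, and the invariant factors of ∂_1 are all 1, so H_0 ≅ Z.
  H_1: rank ker ∂_1 − rank ∂_2 = (27 − 8) − 17 = 2, and the invariant factors of ∂_2 are all 1, so H_1 ≅ Z^2.
  H_2: rank ker ∂_2 − rank ∂_3 = (18 − 17) − 0 = 1, and there is no ∂_3, so H_2 ≅ Z.

As a check, the Euler characteristic is 9 − 27 + 18 = 0, which agrees with 1 − 2 + 1 = 0.

H_0 = Z,  H_1 = Z^2,  H_2 = Z.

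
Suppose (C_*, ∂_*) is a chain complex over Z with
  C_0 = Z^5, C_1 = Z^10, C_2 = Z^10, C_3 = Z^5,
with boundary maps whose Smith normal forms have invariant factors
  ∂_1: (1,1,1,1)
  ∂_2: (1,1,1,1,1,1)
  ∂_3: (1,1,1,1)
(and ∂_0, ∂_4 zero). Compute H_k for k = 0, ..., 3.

H_0 = Z,  H_1 = 0,  H_2 = 0,  H_3 = Z.

H_0: b_0 = 5 − 0 − 4 = 1; torsion from ∂_1 factors > 1: none. So H_0 = Z.
H_1: b_1 = 10 − 4 − 6 = 0; torsion from ∂_2 factors > 1: none. So H_1 = 0.
H_2: b_2 = 10 − 6 − 4 = 0; torsion from ∂_3 factors > 1: none. So H_2 = 0.
H_3: b_3 = 5 − 4 − 0 = 1; torsion from ∂_4 factors > 1: none. So H_3 = Z.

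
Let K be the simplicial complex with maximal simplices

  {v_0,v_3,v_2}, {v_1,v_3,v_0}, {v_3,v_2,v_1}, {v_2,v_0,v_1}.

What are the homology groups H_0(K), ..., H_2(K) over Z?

K has 4 vertices, 6 edges, 4 triangles.
rank ∂_0 = 0, rank ∂_1 = 3 ⇒ b_0 = 4 − 0 − 3 = 1; all invariant factors of ∂_1 are 1 so no torsion. So H_0 ≅ Z.
rank ∂_1 = 3, rank ∂_2 = 3 ⇒ b_1 = 6 − 3 − 3 = 0; all invariant factors of ∂_2 are 1 so no torsion. So H_1 ≅ 0.
rank ∂_2 = 3, rank ∂_3 = 0 ⇒ b_2 = 4 − 3 − 0 = 1. So H_2 ≅ Z.

H_0 ≅ Z,  H_1 = 0,  H_2 ≅ Z.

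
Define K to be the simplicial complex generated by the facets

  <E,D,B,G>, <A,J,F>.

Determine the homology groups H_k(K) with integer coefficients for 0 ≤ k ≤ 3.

H_0 = Z^2,  H_1 = 0,  H_2 = 0,  H_3 = 0.

We work with the vertex ordering A < B < D < E < F < G < J. The simplices of K, each written with vertices in increasing order, are:

  0-simplices (7): A, B, D, E, F, G, J
  1-simplices (9): AF, AJ, BD, BE, BG, DE, DG, EG, FJ
  2-simplices (5): AFJ, BDE, BDG, BEG, DEG
  3-simplices (1): BDEG

giving chain groups C_0 ≅ Z^7, C_1 ≅ Z^9, C_2 ≅ Z^5, C_3 ≅ Z^1.

Boundary ∂_1: C_1 → C_0 sends each edge [p,q] (with p < q) to q − p. For instance
  ∂FJ = J − F.
This gives a 7×9 integer matrix of rank 5; reducing to Smith normal form yields diagonal entries (1,1,1,1,1).

The boundary map ∂_2: C_2 → C_1 acts by ∂[p,q,r] = [q,r] − [p,r] + [p,q]. For instance
  ∂BDE = DE − BE + BD,
  ∂BEG = EG − BG + BE.
The resulting 9×5 matrix has rank 4, and its Smith normal form has invariant factors (1,1,1,1).

Boundary ∂_3: C_3 → C_2 sends each 3-simplex σ to the alternating sum Σ_i (−1)^i (σ with its i-th vertex removed). For instance
  ∂BDEG = DEG − BEG + BDG − BDE.
The resulting 5×1 matrix has rank 1, and its Smith normal form has invariant factors (1).

Computing H_k = (kernel of ∂_k) / (image of ∂_{k+1}):

  H_0: rank C_0 − rank ∂_1 = 7 − 5 = 2, and the invariant factors of ∂_1 are all 1, so H_0 = Z^2.
  H_1: rank ker ∂_1 − rank ∂_2 = (9 − 5) − 4 = 0, and the invariant factors of ∂_2 are all 1, so H_1 = 0.
  H_2: rank ker ∂_2 − rank ∂_3 = (5 − 4) − 1 = 0, and the invariant factors of ∂_3 are all 1, so H_2 = 0.
  H_3: rank ker ∂_3 − rank ∂_4 = (1 − 1) − 0 = 0, and there is no ∂_4, so H_3 = 0.

As a check, the Euler characteristic is 7 − 9 + 5 − 1 = 2, which agrees with 2 − 0 + 0 − 0 = 2.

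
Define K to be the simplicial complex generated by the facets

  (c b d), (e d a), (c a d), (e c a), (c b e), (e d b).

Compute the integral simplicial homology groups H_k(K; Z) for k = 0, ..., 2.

We work with the vertex ordering a < b < c < d < e. The simplices of K, each written with vertices in increasing order, are:

  0-simplices (5): a, b, c, d, e
  1-simplices (9): ac, ad, ae, bc, bd, be, cd, ce, de
  2-simplices (6): acd, ace, ade, bcd, bce, bde

so the chain groups are C_0 ≅ Z^5, C_1 ≅ Z^9, C_2 ≅ Z^6.

Boundary ∂_1: C_1 → C_0 sends each edge [p,q] (with p < q) to q − p.
The 5×9 boundary matrix has rank 4 and Smith normal form diag(1,1,1,1).

The boundary map ∂_2: C_2 → C_1 sends each 2-simplex [p,q,r] to [q,r] − [p,r] + [p,q]. For instance
  ∂bce = ce − be + bc,
  ∂ace = ce − ae + ac.
This gives a 9×6 integer matrix of rank 5; reducing to Smith normal form yields diagonal entries (1,1,1,1,1).

From H_k ≅ ker(∂_k) / im(∂_{k+1}) we obtain:

  H_0: rank C_0 − rank ∂_1 = 5 − 4 = 1, and the invariant factors of ∂_1 are all 1, so H_0 ≅ Z.
  H_1: rank ker ∂_1 − rank ∂_2 = (9 − 4) − 5 = 0, and the invariant factors of ∂_2 are all 1, so H_1 ≅ 0.
  H_2: rank ker ∂_2 − rank ∂_3 = (6 − 5) − 0 = 1, and there is no ∂_3, so H_2 ≅ Z.

As a check, the Euler characteristic is 5 − 9 + 6 = 2, which agrees with 1 − 0 + 1 = 2.

H_0 ≅ Z,  H_1 = 0,  H_2 ≅ Z.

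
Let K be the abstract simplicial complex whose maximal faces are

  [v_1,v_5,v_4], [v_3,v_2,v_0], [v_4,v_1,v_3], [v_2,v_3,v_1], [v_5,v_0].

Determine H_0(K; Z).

We work with the vertex ordering v_0 < v_1 < v_2 < v_3 < v_4 < v_5. The simplices of K, each written with vertices in increasing order, are:

  0-simplices (6): [v_0], [v_1], [v_2], [v_3], [v_4], [v_5]
  1-simplices (10): [v_0,v_2], [v_0,v_3], [v_0,v_5], [v_1,v_2], [v_1,v_3], [v_1,v_4], [v_1,v_5], [v_2,v_3], [v_3,v_4], [v_4,v_5]
  2-simplices (4): [v_0,v_2,v_3], [v_1,v_2,v_3], [v_1,v_3,v_4], [v_1,v_4,v_5]

Hence C_0 ≅ Z^6, C_1 ≅ Z^10, C_2 ≅ Z^4.

∂_1: C_1 → C_0 sends each edge [p,q] (with p < q) to q − p.
This gives a 6×10 integer matrix of rank 5; reducing to Smith normal form yields diagonal entries (1,1,1,1,1).

Boundary ∂_2: C_2 → C_1 sends each 2-simplex [p,q,r] to [q,r] − [p,r] + [p,q]. For instance
  ∂[v_0,v_2,v_3] = [v_2,v_3] − [v_0,v_3] + [v_0,v_2],
  ∂[v_1,v_2,v_3] = [v_2,v_3] − [v_1,v_3] + [v_1,v_2].
As a 10×4 matrix over Z this has rank 4, with invariant factors (1,1,1,1).

From H_k ≅ ker(∂_k) / im(∂_{k+1}) we obtain:

  H_0: rank C_0 − rank ∂_1 = 6 − 5 = 1, and the invariant factors of ∂_1 are all 1, so H_0 = Z.

H_0 = Z.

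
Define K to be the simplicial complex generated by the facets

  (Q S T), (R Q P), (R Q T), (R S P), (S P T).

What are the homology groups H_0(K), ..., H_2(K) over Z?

H_0 ≅ Z,  H_1 ≅ Z,  H_2 = 0.

K has 5 vertices, 10 edges, 5 triangles.
rank ∂_0 = 0, rank ∂_1 = 4 ⇒ b_0 = 5 − 0 − 4 = 1; all invariant factors of ∂_1 are 1 so no torsion. So H_0 = Z.
rank ∂_1 = 4, rank ∂_2 = 5 ⇒ b_1 = 10 − 4 − 5 = 1; all invariant factors of ∂_2 are 1 so no torsion. So H_1 = Z.
rank ∂_2 = 5, rank ∂_3 = 0 ⇒ b_2 = 5 − 5 − 0 = 0. So H_2 = 0.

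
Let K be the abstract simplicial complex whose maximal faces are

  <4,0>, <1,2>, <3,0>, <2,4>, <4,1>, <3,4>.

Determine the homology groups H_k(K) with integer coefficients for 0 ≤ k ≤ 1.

Order the vertices as 0 < 1 < 2 < 3 < 4. Listing each simplex with vertices in this order, K has dimension 1 with simplices:

  0-simplices (5): [0], [1], [2], [3], [4]
  1-simplices (6): [0,3], [0,4], [1,2], [1,4], [2,4], [3,4]

Hence C_0 ≅ Z^5, C_1 ≅ Z^6.

∂_1: C_1 → C_0 is given by ∂[p,q] = [q] − [p]. For instance
  ∂[0,4] = [4] − [0].
As a 5×6 matrix over Z this has rank 4, with invariant factors (1,1,1,1).

Reading off H_k = ker ∂_k / im ∂_{k+1}:

  H_0: rank C_0 − rank ∂_1 = 5 − 4 = 1, and the invariant factors of ∂_1 are all 1, so H_0 = Z.
  H_1: rank ker ∂_1 − rank ∂_2 = (6 − 4) − 0 = 2, and there is no ∂_2, so H_1 = Z^2.

H_0 = Z,  H_1 = Z^2.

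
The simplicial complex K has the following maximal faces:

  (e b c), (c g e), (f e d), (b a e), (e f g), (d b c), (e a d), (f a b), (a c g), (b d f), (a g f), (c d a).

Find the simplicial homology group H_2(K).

H_2 = 0.

Fix the vertex order a < b < c < d < e < f < g and write every simplex with vertices in increasing order. Then dim K = 2 and the simplices of K are:

  0-simplices (7): a, b, c, d, e, f, g
  1-simplices (18): ab, ac, ad, ae, af, ag, bc, bd, be, bf, cd, ce, cg, de, df, ef, eg, fg
  2-simplices (12): abe, abf, acd, acg, ade, afg, bcd, bce, bdf, ceg, def, efg

so the chain groups are C_0 ≅ Z^7, C_1 ≅ Z^18, C_2 ≅ Z^12.

∂_1: C_1 → C_0 maps an edge to its endpoints' difference, ∂[p,q] = q − p.
The resulting 7×18 matrix has rank 6, and its Smith normal form has invariant factors (1,1,1,1,1,1).

∂_2: C_2 → C_1 maps a triangle to the signed sum of its edges. For instance
  ∂bdf = df − bf + bd,
  ∂acd = cd − ad + ac.
As a 18×12 matrix over Z this has rank 12, with invariant factors (1,1,1,1,1,1,1,1,1,1,1,2).

From H_k ≅ ker(∂_k) / im(∂_{k+1}) we obtain:

  H_2: rank ker ∂_2 − rank ∂_3 = (12 − 12) − 0 = 0, and there is no ∂_3, so H_2 = 0.

(K is a triangulation of the real projective plane RP^2.)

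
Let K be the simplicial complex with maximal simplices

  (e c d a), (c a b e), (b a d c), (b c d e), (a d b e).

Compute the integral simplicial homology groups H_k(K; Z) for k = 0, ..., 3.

K has 5 vertices, 10 edges, 10 triangles, 5 3-simplices.
rank ∂_0 = 0, rank ∂_1 = 4 ⇒ b_0 = 5 − 0 − 4 = 1; all invariant factors of ∂_1 are 1 so no torsion. So H_0 ≅ Z.
rank ∂_1 = 4, rank ∂_2 = 6 ⇒ b_1 = 10 − 4 − 6 = 0; all invariant factors of ∂_2 are 1 so no torsion. So H_1 ≅ 0.
rank ∂_2 = 6, rank ∂_3 = 4 ⇒ b_2 = 10 − 6 − 4 = 0; all invariant factors of ∂_3 are 1 so no torsion. So H_2 ≅ 0.
rank ∂_3 = 4, rank ∂_4 = 0 ⇒ b_3 = 5 − 4 − 0 = 1. So H_3 ≅ Z.

H_0 = Z,  H_1 = 0,  H_2 = 0,  H_3 = Z.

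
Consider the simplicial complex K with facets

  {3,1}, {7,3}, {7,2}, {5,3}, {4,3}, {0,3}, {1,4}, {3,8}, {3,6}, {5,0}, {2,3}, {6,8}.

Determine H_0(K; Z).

H_0 ≅ Z.

We work with the vertex ordering 0 < 1 < 2 < 3 < 4 < 5 < 6 < 7 < 8. The simplices of K, each written with vertices in increasing order, are:

  0-simplices (9): [0], [1], [2], [3], [4], [5], [6], [7], [8]
  1-simplices (12): [0,3], [0,5], [1,3], [1,4], [2,3], [2,7], [3,4], [3,5], [3,6], [3,7], [3,8], [6,8]

so the chain groups are C_0 ≅ Z^9, C_1 ≅ Z^12.

The boundary map ∂_1: C_1 → C_0 sends each edge [p,q] (with p < q) to q − p.
The 9×12 boundary matrix has rank 8 and Smith normal form diag(1,1,1,1,1,1,1,1).

Reading off H_k = ker ∂_k / im ∂_{k+1}:

  H_0: rank C_0 − rank ∂_1 = 9 − 8 = 1, and the invariant factors of ∂_1 are all 1, so H_0 ≅ Z.

(K is a triangulation of a wedge of 4 circles.)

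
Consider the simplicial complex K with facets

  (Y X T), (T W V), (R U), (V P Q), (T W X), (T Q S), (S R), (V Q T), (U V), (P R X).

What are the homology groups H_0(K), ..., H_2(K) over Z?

H_0 ≅ Z,  H_1 ≅ Z^3,  H_2 = 0.

Order the vertices as P < Q < R < S < T < U < V < W < X < Y. Listing each simplex with vertices in this order, K has dimension 2 with simplices:

  0-simplices (10): P, Q, R, S, T, U, V, W, X, Y
  1-simplices (19): PQ, PR, PV, PX, QS, QT, QV, RS, RU, RX, ST, TV, TW, TX, TY, UV, VW, WX, XY
  2-simplices (7): PQV, PRX, QST, QTV, TVW, TWX, TXY

so the chain groups are C_0 ≅ Z^10, C_1 ≅ Z^19, C_2 ≅ Z^7.

The boundary map ∂_1: C_1 → C_0 maps an edge to its endpoints' difference, ∂[p,q] = q − p. For instance
  ∂PQ = Q − P.
The 10×19 boundary matrix has rank 9 and Smith normal form diag(1,1,1,1,1,1,1,1,1).

The boundary map ∂_2: C_2 → C_1 acts by ∂[p,q,r] = [q,r] − [p,r] + [p,q]. For instance
  ∂TWX = WX − TX + TW,
  ∂PRX = RX − PX + PR.
The 19×7 boundary matrix has rank 7 and Smith normal form diag(1,1,1,1,1,1,1).

Reading off H_k = ker ∂_k / im ∂_{k+1}:

  H_0: rank C_0 − rank ∂_1 = 10 − 9 = 1, and the invariant factors of ∂_1 are all 1, so H_0 ≅ Z.
  H_1: rank ker ∂_1 − rank ∂_2 = (19 − 9) − 7 = 3, and the invariant factors of ∂_2 are all 1, so H_1 ≅ Z^3.
  H_2: rank ker ∂_2 − rank ∂_3 = (7 − 7) − 0 = 0, and there is no ∂_3, so H_2 ≅ 0.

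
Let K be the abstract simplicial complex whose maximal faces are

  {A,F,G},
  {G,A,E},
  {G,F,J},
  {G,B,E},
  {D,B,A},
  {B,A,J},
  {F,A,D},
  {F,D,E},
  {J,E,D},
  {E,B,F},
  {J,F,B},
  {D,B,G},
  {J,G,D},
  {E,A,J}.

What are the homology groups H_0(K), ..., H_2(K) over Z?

H_0 ≅ Z,  H_1 ≅ Z^2,  H_2 ≅ Z.

Order the vertices as A < B < D < E < F < G < J. Listing each simplex with vertices in this order, K has dimension 2 with simplices:

  0-simplices (7): A, B, D, E, F, G, J
  1-simplices (21): AB, AD, AE, AF, AG, AJ, BD, BE, BF, BG, BJ, DE, DF, DG, DJ, EF, EG, EJ, FG, FJ, GJ
  2-simplices (14): ABD, ABJ, ADF, AEG, AEJ, AFG, BDG, BEF, BEG, BFJ, DEF, DEJ, DGJ, FGJ

Hence C_0 ≅ Z^7, C_1 ≅ Z^21, C_2 ≅ Z^14.

Boundary ∂_1: C_1 → C_0 maps an edge to its endpoints' difference, ∂[p,q] = q − p.
This gives a 7×21 integer matrix of rank 6; reducing to Smith normal form yields diagonal entries (1,1,1,1,1,1).

∂_2: C_2 → C_1 maps a triangle to the signed sum of its edges. For instance
  ∂ABJ = BJ − AJ + AB,
  ∂DGJ = GJ − DJ + DG.
The resulting 21×14 matrix has rank 13, and its Smith normal form has invariant factors (1,1,1,1,1,1,1,1,1,1,1,1,1).

Reading off H_k = ker ∂_k / im ∂_{k+1}:

  H_0: rank C_0 − rank ∂_1 = 7 − 6 = 1, and the invariant factors of ∂_1 are all 1, so H_0 = Z.
  H_1: rank ker ∂_1 − rank ∂_2 = (21 − 6) − 13 = 2, and the invariant factors of ∂_2 are all 1, so H_1 = Z^2.
  H_2: rank ker ∂_2 − rank ∂_3 = (14 − 13) − 0 = 1, and there is no ∂_3, so H_2 = Z.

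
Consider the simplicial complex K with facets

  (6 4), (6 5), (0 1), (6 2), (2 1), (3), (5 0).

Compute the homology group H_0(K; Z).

We work with the vertex ordering 0 < 1 < 2 < 3 < 4 < 5 < 6. The simplices of K, each written with vertices in increasing order, are:

  0-simplices (7): [0], [1], [2], [3], [4], [5], [6]
  1-simplices (6): [0,1], [0,5], [1,2], [2,6], [4,6], [5,6]

giving chain groups C_0 ≅ Z^7, C_1 ≅ Z^6.

Boundary ∂_1: C_1 → C_0 sends each edge [p,q] (with p < q) to q − p. For instance
  ∂[4,6] = [6] − [4].
The resulting 7×6 matrix has rank 5, and its Smith normal form has invariant factors (1,1,1,1,1).

Reading off H_k = ker ∂_k / im ∂_{k+1}:

  H_0: rank C_0 − rank ∂_1 = 7 − 5 = 2, and the invariant factors of ∂_1 are all 1, so H_0 = Z^2.

H_0 = Z^2.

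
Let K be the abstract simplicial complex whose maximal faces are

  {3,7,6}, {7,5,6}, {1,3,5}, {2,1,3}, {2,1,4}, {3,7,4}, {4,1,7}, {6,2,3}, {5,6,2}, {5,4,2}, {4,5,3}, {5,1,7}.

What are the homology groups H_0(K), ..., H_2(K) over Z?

H_0 ≅ Z,  H_1 ≅ Z/2,  H_2 = 0.

K has 7 vertices, 18 edges, 12 triangles.
rank ∂_0 = 0, rank ∂_1 = 6 ⇒ b_0 = 7 − 0 − 6 = 1; all invariant factors of ∂_1 are 1 so no torsion. So H_0 = Z.
rank ∂_1 = 6, rank ∂_2 = 12 ⇒ b_1 = 18 − 6 − 12 = 0; ∂_2 has invariant factor(s) [2] giving torsion. So H_1 = Z/2.
rank ∂_2 = 12, rank ∂_3 = 0 ⇒ b_2 = 12 − 12 − 0 = 0. So H_2 = 0.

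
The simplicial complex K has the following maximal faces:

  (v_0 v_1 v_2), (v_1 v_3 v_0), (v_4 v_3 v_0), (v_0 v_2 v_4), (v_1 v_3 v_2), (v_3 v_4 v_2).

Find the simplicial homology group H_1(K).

H_1 ≅ 0.

We work with the vertex ordering v_0 < v_1 < v_2 < v_3 < v_4. The simplices of K, each written with vertices in increasing order, are:

  0-simplices (5): [v_0], [v_1], [v_2], [v_3], [v_4]
  1-simplices (9): [v_0,v_1], [v_0,v_2], [v_0,v_3], [v_0,v_4], [v_1,v_2], [v_1,v_3], [v_2,v_3], [v_2,v_4], [v_3,v_4]
  2-simplices (6): [v_0,v_1,v_2], [v_0,v_1,v_3], [v_0,v_2,v_4], [v_0,v_3,v_4], [v_1,v_2,v_3], [v_2,v_3,v_4]

Hence C_0 ≅ Z^5, C_1 ≅ Z^9, C_2 ≅ Z^6.

∂_1: C_1 → C_0 sends each edge [p,q] (with p < q) to q − p.
The resulting 5×9 matrix has rank 4, and its Smith normal form has invariant factors (1,1,1,1).

The boundary map ∂_2: C_2 → C_1 maps a triangle to the signed sum of its edges. For instance
  ∂[v_0,v_2,v_4] = [v_2,v_4] − [v_0,v_4] + [v_0,v_2],
  ∂[v_1,v_2,v_3] = [v_2,v_3] − [v_1,v_3] + [v_1,v_2].
The resulting 9×6 matrix has rank 5, and its Smith normal form has invariant factors (1,1,1,1,1).

From H_k ≅ ker(∂_k) / im(∂_{k+1}) we obtain:

  H_1: rank ker ∂_1 − rank ∂_2 = (9 − 4) − 5 = 0, and the invariant factors of ∂_2 are all 1, so H_1 ≅ 0.

(K is a triangulation of the 2-sphere S^2.)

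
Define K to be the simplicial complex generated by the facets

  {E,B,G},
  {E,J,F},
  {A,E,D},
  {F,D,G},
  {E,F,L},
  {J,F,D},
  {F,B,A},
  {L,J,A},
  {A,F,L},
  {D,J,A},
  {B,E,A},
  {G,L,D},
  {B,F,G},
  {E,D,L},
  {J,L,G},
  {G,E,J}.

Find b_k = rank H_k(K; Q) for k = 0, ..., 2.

b_0 = 1, b_1 = 2, b_2 = 1.

Fix the vertex order A < B < D < E < F < G < J < L and write every simplex with vertices in increasing order. Then dim K = 2 and the simplices of K are:

  0-simplices (8): A, B, D, E, F, G, J, L
  1-simplices (24): AB, AD, AE, AF, AJ, AL, BE, BF, BG, DE, DF, DG, DJ, DL, EF, EG, EJ, EL, FG, FJ, FL, GJ, GL, JL
  2-simplices (16): ABE, ABF, ADE, ADJ, AFL, AJL, BEG, BFG, DEL, DFG, DFJ, DGL, EFJ, EFL, EGJ, GJL

Hence C_0 ≅ Z^8, C_1 ≅ Z^24, C_2 ≅ Z^16.

Boundary ∂_1: C_1 → C_0 is given by ∂[p,q] = [q] − [p]. For instance
  ∂AJ = J − A.
The resulting 8×24 matrix has rank 7, and its Smith normal form has invariant factors (1,1,1,1,1,1,1).

The boundary map ∂_2: C_2 → C_1 sends each 2-simplex [p,q,r] to [q,r] − [p,r] + [p,q]. For instance
  ∂ABE = BE − AE + AB,
  ∂DGL = GL − DL + DG.
This gives a 24×16 integer matrix of rank 15; reducing to Smith normal form yields diagonal entries (1,1,1,1,1,1,1,1,1,1,1,1,1,1,1).

From H_k ≅ ker(∂_k) / im(∂_{k+1}) we obtain:

  H_0: rank C_0 − rank ∂_1 = 8 − 7 = 1, and the invariant factors of ∂_1 are all 1, so H_0 = Z.
  H_1: rank ker ∂_1 − rank ∂_2 = (24 − 7) − 15 = 2, and the invariant factors of ∂_2 are all 1, so H_1 = Z^2.
  H_2: rank ker ∂_2 − rank ∂_3 = (16 − 15) − 0 = 1, and there is no ∂_3, so H_2 = Z.

Hence the Betti numbers are b_0 = 1, b_1 = 2, b_2 = 1.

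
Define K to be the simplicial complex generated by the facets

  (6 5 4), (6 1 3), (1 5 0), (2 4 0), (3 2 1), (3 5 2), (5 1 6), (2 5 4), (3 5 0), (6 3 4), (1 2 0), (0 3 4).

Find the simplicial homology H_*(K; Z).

H_0 ≅ Z,  H_1 ≅ Z/2,  H_2 = 0.

Order the vertices as 0 < 1 < 2 < 3 < 4 < 5 < 6. Listing each simplex with vertices in this order, K has dimension 2 with simplices:

  0-simplices (7): [0], [1], [2], [3], [4], [5], [6]
  1-simplices (18): [0,1], [0,2], [0,3], [0,4], [0,5], [1,2], [1,3], [1,5], [1,6], [2,3], [2,4], [2,5], [3,4], [3,5], [3,6], [4,5], [4,6], [5,6]
  2-simplices (12): [0,1,2], [0,1,5], [0,2,4], [0,3,4], [0,3,5], [1,2,3], [1,3,6], [1,5,6], [2,3,5], [2,4,5], [3,4,6], [4,5,6]

so the chain groups are C_0 ≅ Z^7, C_1 ≅ Z^18, C_2 ≅ Z^12.

The boundary map ∂_1: C_1 → C_0 is given by ∂[p,q] = [q] − [p].
The 7×18 boundary matrix has rank 6 and Smith normal form diag(1,1,1,1,1,1).

The boundary map ∂_2: C_2 → C_1 maps a triangle to the signed sum of its edges. For instance
  ∂[2,3,5] = [3,5] − [2,5] + [2,3],
  ∂[0,2,4] = [2,4] − [0,4] + [0,2].
This gives a 18×12 integer matrix of rank 12; reducing to Smith normal form yields diagonal entries (1,1,1,1,1,1,1,1,1,1,1,2).

Reading off H_k = ker ∂_k / im ∂_{k+1}:

  H_0: rank C_0 − rank ∂_1 = 7 − 6 = 1, and the invariant factors of ∂_1 are all 1, so H_0 ≅ Z.
  H_1: rank ker ∂_1 − rank ∂_2 = (18 − 6) − 12 = 0, and ∂_2 has invariant factor 2 > 1, so H_1 ≅ Z/2.
  H_2: rank ker ∂_2 − rank ∂_3 = (12 − 12) − 0 = 0, and there is no ∂_3, so H_2 ≅ 0.

As a check, the Euler characteristic is 7 − 18 + 12 = 1, which agrees with 1 − 0 + 0 = 1.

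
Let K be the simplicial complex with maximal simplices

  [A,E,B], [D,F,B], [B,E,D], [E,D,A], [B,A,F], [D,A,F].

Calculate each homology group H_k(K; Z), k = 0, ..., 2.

H_0 ≅ Z,  H_1 = 0,  H_2 ≅ Z.

Take the total order A < B < D < E < F on the vertex set. Then K (dimension 2) consists of the simplices:

  0-simplices (5): A, B, D, E, F
  1-simplices (9): AB, AD, AE, AF, BD, BE, BF, DE, DF
  2-simplices (6): ABE, ABF, ADE, ADF, BDE, BDF

Hence C_0 ≅ Z^5, C_1 ≅ Z^9, C_2 ≅ Z^6.

Boundary ∂_1: C_1 → C_0 is given by ∂[p,q] = [q] − [p]. For instance
  ∂BD = D − B.
As a 5×9 matrix over Z this has rank 4, with invariant factors (1,1,1,1).

∂_2: C_2 → C_1 acts by ∂[p,q,r] = [q,r] − [p,r] + [p,q]. For instance
  ∂ABE = BE − AE + AB,
  ∂ADF = DF − AF + AD.
The 9×6 boundary matrix has rank 5 and Smith normal form diag(1,1,1,1,1).

Now H_k = ker ∂_k / im ∂_{k+1}, so:

  H_0: rank C_0 − rank ∂_1 = 5 − 4 = 1, and the invariant factors of ∂_1 are all 1, so H_0 = Z.
  H_1: rank ker ∂_1 − rank ∂_2 = (9 − 4) − 5 = 0, and the invariant factors of ∂_2 are all 1, so H_1 = 0.
  H_2: rank ker ∂_2 − rank ∂_3 = (6 − 5) − 0 = 1, and there is no ∂_3, so H_2 = Z.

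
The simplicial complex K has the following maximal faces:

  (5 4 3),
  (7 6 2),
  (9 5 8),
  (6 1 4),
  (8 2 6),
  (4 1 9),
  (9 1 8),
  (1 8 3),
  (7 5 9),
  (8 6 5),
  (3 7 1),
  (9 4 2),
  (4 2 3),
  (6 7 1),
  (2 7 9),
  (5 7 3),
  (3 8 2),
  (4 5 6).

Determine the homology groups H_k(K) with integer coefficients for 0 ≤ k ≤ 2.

Order the vertices as 1 < 2 < 3 < 4 < 5 < 6 < 7 < 8 < 9. Listing each simplex with vertices in this order, K has dimension 2 with simplices:

  0-simplices (9): [1], [2], [3], [4], [5], [6], [7], [8], [9]
  1-simplices (27): (27 of them)
  2-simplices (18): [1,3,7], [1,3,8], [1,4,6], [1,4,9], [1,6,7], [1,8,9], [2,3,4], [2,3,8], [2,4,9], [2,6,7], [2,6,8], [2,7,9], [3,4,5], [3,5,7], [4,5,6], [5,6,8], [5,7,9], [5,8,9]

Hence C_0 ≅ Z^9, C_1 ≅ Z^27, C_2 ≅ Z^18.

∂_1: C_1 → C_0 is given by ∂[p,q] = [q] − [p]. For instance
  ∂[1,3] = [3] − [1].
This gives a 9×27 integer matrix of rank 8; reducing to Smith normal form yields diagonal entries (1,1,1,1,1,1,1,1).

The boundary map ∂_2: C_2 → C_1 acts by ∂[p,q,r] = [q,r] − [p,r] + [p,q]. For instance
  ∂[3,5,7] = [5,7] − [3,7] + [3,5],
  ∂[2,6,7] = [6,7] − [2,7] + [2,6].
As a 27×18 matrix over Z this has rank 17, with invariant factors (1,1,1,1,1,1,1,1,1,1,1,1,1,1,1,1,1).

Reading off H_k = ker ∂_k / im ∂_{k+1}:

  H_0: rank C_0 − rank ∂_1 = 9 − 8 = 1, and the invariant factors of ∂_1 are all 1, so H_0 ≅ Z.
  H_1: rank ker ∂_1 − rank ∂_2 = (27 − 8) − 17 = 2, and the invariant factors of ∂_2 are all 1, so H_1 ≅ Z^2.
  H_2: rank ker ∂_2 − rank ∂_3 = (18 − 17) − 0 = 1, and there is no ∂_3, so H_2 ≅ Z.

H_0 = Z,  H_1 = Z^2,  H_2 = Z.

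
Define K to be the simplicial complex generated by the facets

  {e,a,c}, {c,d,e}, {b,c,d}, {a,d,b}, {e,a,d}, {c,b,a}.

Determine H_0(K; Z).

Fix the vertex order a < b < c < d < e and write every simplex with vertices in increasing order. Then dim K = 2 and the simplices of K are:

  0-simplices (5): a, b, c, d, e
  1-simplices (9): ab, ac, ad, ae, bc, bd, cd, ce, de
  2-simplices (6): abc, abd, ace, ade, bcd, cde

giving chain groups C_0 ≅ Z^5, C_1 ≅ Z^9, C_2 ≅ Z^6.

∂_1: C_1 → C_0 maps an edge to its endpoints' difference, ∂[p,q] = q − p.
This gives a 5×9 integer matrix of rank 4; reducing to Smith normal form yields diagonal entries (1,1,1,1).

∂_2: C_2 → C_1 sends each 2-simplex [p,q,r] to [q,r] − [p,r] + [p,q]. For instance
  ∂abd = bd − ad + ab,
  ∂ace = ce − ae + ac.
The 9×6 boundary matrix has rank 5 and Smith normal form diag(1,1,1,1,1).

Reading off H_k = ker ∂_k / im ∂_{k+1}:

  H_0: rank C_0 − rank ∂_1 = 5 − 4 = 1, and the invariant factors of ∂_1 are all 1, so H_0 ≅ Z.

H_0 ≅ Z.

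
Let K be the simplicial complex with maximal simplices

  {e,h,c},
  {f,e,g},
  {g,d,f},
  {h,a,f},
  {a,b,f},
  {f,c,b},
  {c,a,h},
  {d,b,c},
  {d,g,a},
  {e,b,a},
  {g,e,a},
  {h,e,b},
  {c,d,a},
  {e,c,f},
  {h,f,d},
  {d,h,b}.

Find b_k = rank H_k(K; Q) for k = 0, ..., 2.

b_0 = 1, b_1 = 2, b_2 = 1.

Order the vertices as a < b < c < d < e < f < g < h. Listing each simplex with vertices in this order, K has dimension 2 with simplices:

  0-simplices (8): a, b, c, d, e, f, g, h
  1-simplices (24): ab, ac, ad, ae, af, ag, ah, bc, bd, be, bf, bh, cd, ce, cf, ch, df, dg, dh, ef, eg, eh, fg, fh
  2-simplices (16): abe, abf, acd, ach, adg, aeg, afh, bcd, bcf, bdh, beh, cef, ceh, dfg, dfh, efg

so the chain groups are C_0 ≅ Z^8, C_1 ≅ Z^24, C_2 ≅ Z^16.

The boundary map ∂_1: C_1 → C_0 maps an edge to its endpoints' difference, ∂[p,q] = q − p.
The 8×24 boundary matrix has rank 7 and Smith normal form diag(1,1,1,1,1,1,1).

∂_2: C_2 → C_1 acts by ∂[p,q,r] = [q,r] − [p,r] + [p,q]. For instance
  ∂aeg = eg − ag + ae,
  ∂abe = be − ae + ab.
As a 24×16 matrix over Z this has rank 15, with invariant factors (1,1,1,1,1,1,1,1,1,1,1,1,1,1,1).

Now H_k = ker ∂_k / im ∂_{k+1}, so:

  H_0: rank C_0 − rank ∂_1 = 8 − 7 = 1, and the invariant factors of ∂_1 are all 1, so H_0 ≅ Z.
  H_1: rank ker ∂_1 − rank ∂_2 = (24 − 7) − 15 = 2, and the invariant factors of ∂_2 are all 1, so H_1 ≅ Z^2.
  H_2: rank ker ∂_2 − rank ∂_3 = (16 − 15) − 0 = 1, and there is no ∂_3, so H_2 ≅ Z.

Hence the Betti numbers are b_0 = 1, b_1 = 2, b_2 = 1.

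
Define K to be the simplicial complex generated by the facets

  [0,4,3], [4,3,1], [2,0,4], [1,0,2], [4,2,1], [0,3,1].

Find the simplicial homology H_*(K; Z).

We work with the vertex ordering 0 < 1 < 2 < 3 < 4. The simplices of K, each written with vertices in increasing order, are:

  0-simplices (5): [0], [1], [2], [3], [4]
  1-simplices (9): [0,1], [0,2], [0,3], [0,4], [1,2], [1,3], [1,4], [2,4], [3,4]
  2-simplices (6): [0,1,2], [0,1,3], [0,2,4], [0,3,4], [1,2,4], [1,3,4]

so the chain groups are C_0 ≅ Z^5, C_1 ≅ Z^9, C_2 ≅ Z^6.

Boundary ∂_1: C_1 → C_0 sends each edge [p,q] (with p < q) to q − p. For instance
  ∂[0,2] = [2] − [0].
The resulting 5×9 matrix has rank 4, and its Smith normal form has invariant factors (1,1,1,1).

The boundary map ∂_2: C_2 → C_1 maps a triangle to the signed sum of its edges. For instance
  ∂[1,3,4] = [3,4] − [1,4] + [1,3],
  ∂[0,1,2] = [1,2] − [0,2] + [0,1].
This gives a 9×6 integer matrix of rank 5; reducing to Smith normal form yields diagonal entries (1,1,1,1,1).

From H_k ≅ ker(∂_k) / im(∂_{k+1}) we obtain:

  H_0: rank C_0 − rank ∂_1 = 5 − 4 = 1, and the invariant factors of ∂_1 are all 1, so H_0 ≅ Z.
  H_1: rank ker ∂_1 − rank ∂_2 = (9 − 4) − 5 = 0, and the invariant factors of ∂_2 are all 1, so H_1 ≅ 0.
  H_2: rank ker ∂_2 − rank ∂_3 = (6 − 5) − 0 = 1, and there is no ∂_3, so H_2 ≅ Z.

As a check, the Euler characteristic is 5 − 9 + 6 = 2, which agrees with 1 − 0 + 1 = 2.

H_0 = Z,  H_1 = 0,  H_2 = Z.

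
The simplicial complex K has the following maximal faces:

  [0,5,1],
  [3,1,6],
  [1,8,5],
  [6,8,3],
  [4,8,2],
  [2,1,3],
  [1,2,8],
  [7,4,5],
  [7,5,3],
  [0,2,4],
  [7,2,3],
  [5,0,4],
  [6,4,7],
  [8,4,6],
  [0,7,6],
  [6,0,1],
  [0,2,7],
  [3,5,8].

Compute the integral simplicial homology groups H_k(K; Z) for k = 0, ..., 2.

Take the total order 0 < 1 < 2 < 3 < 4 < 5 < 6 < 7 < 8 on the vertex set. Then K (dimension 2) consists of the simplices:

  0-simplices (9): [0], [1], [2], [3], [4], [5], [6], [7], [8]
  1-simplices (27): (27 of them)
  2-simplices (18): [0,1,5], [0,1,6], [0,2,4], [0,2,7], [0,4,5], [0,6,7], [1,2,3], [1,2,8], [1,3,6], [1,5,8], [2,3,7], [2,4,8], [3,5,7], [3,5,8], [3,6,8], [4,5,7], [4,6,7], [4,6,8]

Hence C_0 ≅ Z^9, C_1 ≅ Z^27, C_2 ≅ Z^18.

The boundary map ∂_1: C_1 → C_0 is given by ∂[p,q] = [q] − [p].
This gives a 9×27 integer matrix of rank 8; reducing to Smith normal form yields diagonal entries (1,1,1,1,1,1,1,1).

Boundary ∂_2: C_2 → C_1 acts by ∂[p,q,r] = [q,r] − [p,r] + [p,q]. For instance
  ∂[1,2,8] = [2,8] − [1,8] + [1,2],
  ∂[2,4,8] = [4,8] − [2,8] + [2,4].
This gives a 27×18 integer matrix of rank 18; reducing to Smith normal form yields diagonal entries (1,1,1,1,1,1,1,1,1,1,1,1,1,1,1,1,1,2).

Computing H_k = (kernel of ∂_k) / (image of ∂_{k+1}):

  H_0: rank C_0 − rank ∂_1 = 9 − 8 = 1, and the invariant factors of ∂_1 are all 1, so H_0 ≅ Z.
  H_1: rank ker ∂_1 − rank ∂_2 = (27 − 8) − 18 = 1, and ∂_2 has invariant factor 2 > 1, so H_1 ≅ Z ⊕ Z/2Z.
  H_2: rank ker ∂_2 − rank ∂_3 = (18 − 18) − 0 = 0, and there is no ∂_3, so H_2 ≅ 0.

H_0 = Z,  H_1 = Z ⊕ Z/2Z,  H_2 = 0.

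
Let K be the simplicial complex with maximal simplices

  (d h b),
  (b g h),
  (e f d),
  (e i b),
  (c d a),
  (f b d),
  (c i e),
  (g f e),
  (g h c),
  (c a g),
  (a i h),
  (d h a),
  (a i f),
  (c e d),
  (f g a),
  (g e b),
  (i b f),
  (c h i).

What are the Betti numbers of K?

b_0 = 1, b_1 = 1, b_2 = 0.

Fix the vertex order a < b < c < d < e < f < g < h < i and write every simplex with vertices in increasing order. Then dim K = 2 and the simplices of K are:

  0-simplices (9): a, b, c, d, e, f, g, h, i
  1-simplices (27): ac, ad, af, ag, ah, ai, bd, be, bf, bg, bh, bi, cd, ce, cg, ch, ci, de, df, dh, ef, eg, ei, fg, fi, gh, hi
  2-simplices (18): acd, acg, adh, afg, afi, ahi, bdf, bdh, beg, bei, bfi, bgh, cde, cei, cgh, chi, def, efg

giving chain groups C_0 ≅ Z^9, C_1 ≅ Z^27, C_2 ≅ Z^18.

Boundary ∂_1: C_1 → C_0 maps an edge to its endpoints' difference, ∂[p,q] = q − p. For instance
  ∂ef = f − e.
This gives a 9×27 integer matrix of rank 8; reducing to Smith normal form yields diagonal entries (1,1,1,1,1,1,1,1).

Boundary ∂_2: C_2 → C_1 sends each 2-simplex [p,q,r] to [q,r] − [p,r] + [p,q]. For instance
  ∂efg = fg − eg + ef,
  ∂ahi = hi − ai + ah.
The resulting 27×18 matrix has rank 18, and its Smith normal form has invariant factors (1,1,1,1,1,1,1,1,1,1,1,1,1,1,1,1,1,2).

Computing H_k = (kernel of ∂_k) / (image of ∂_{k+1}):

  H_0: rank C_0 − rank ∂_1 = 9 − 8 = 1, and the invariant factors of ∂_1 are all 1, so H_0 ≅ Z.
  H_1: rank ker ∂_1 − rank ∂_2 = (27 − 8) − 18 = 1, and ∂_2 has invariant factor 2 > 1, so H_1 ≅ Z ⊕ Z/2Z.
  H_2: rank ker ∂_2 − rank ∂_3 = (18 − 18) − 0 = 0, and there is no ∂_3, so H_2 ≅ 0.

As a check, the Euler characteristic is 9 − 27 + 18 = 0, which agrees with 1 − 1 + 0 = 0.
(K is a triangulation of the Klein bottle.)

Hence the Betti numbers are b_0 = 1, b_1 = 1, b_2 = 0.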